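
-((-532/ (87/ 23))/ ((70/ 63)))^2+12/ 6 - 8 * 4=-16052.32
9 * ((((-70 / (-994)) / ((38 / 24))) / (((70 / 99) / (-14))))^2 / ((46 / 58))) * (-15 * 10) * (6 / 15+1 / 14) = -182338588080 / 292987961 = -622.34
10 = 10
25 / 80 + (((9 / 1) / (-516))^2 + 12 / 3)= 63795 / 14792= 4.31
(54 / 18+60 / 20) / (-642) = -1 / 107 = -0.01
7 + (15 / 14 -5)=43 / 14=3.07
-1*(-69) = 69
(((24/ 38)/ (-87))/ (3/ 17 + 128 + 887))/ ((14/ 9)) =-153/ 33282053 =-0.00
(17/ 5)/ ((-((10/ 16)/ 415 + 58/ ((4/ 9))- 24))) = -11288/ 353585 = -0.03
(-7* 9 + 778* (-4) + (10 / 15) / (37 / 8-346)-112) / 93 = -26930407 / 761949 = -35.34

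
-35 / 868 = -5 / 124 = -0.04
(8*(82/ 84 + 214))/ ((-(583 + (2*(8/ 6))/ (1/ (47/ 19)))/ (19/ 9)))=-13037876/ 2117241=-6.16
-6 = -6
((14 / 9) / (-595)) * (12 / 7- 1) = -2 / 1071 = -0.00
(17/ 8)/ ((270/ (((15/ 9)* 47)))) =799/ 1296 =0.62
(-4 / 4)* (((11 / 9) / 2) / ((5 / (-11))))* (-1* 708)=-14278 / 15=-951.87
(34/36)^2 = 289/324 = 0.89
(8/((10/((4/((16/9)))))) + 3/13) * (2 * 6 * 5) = 121.85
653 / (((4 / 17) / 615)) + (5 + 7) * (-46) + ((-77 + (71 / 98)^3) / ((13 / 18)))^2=380354496155111349 / 221460595216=1717481.59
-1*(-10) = 10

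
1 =1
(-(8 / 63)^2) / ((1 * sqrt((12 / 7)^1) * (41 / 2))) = -64 * sqrt(21) / 488187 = -0.00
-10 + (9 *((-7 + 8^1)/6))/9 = -59/6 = -9.83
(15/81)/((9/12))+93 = 7553/81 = 93.25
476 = 476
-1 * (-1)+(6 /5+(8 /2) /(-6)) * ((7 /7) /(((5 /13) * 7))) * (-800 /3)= -3265 /63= -51.83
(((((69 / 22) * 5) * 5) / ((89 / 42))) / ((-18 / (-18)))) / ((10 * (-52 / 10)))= -36225 / 50908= -0.71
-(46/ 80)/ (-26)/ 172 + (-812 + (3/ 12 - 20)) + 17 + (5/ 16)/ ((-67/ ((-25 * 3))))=-9760552119/ 11984960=-814.40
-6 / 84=-1 / 14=-0.07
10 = 10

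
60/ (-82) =-30/ 41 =-0.73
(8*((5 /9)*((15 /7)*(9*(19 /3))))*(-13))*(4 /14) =-98800 /49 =-2016.33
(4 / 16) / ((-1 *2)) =-1 / 8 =-0.12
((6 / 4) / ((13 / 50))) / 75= 1 / 13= 0.08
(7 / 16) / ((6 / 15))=35 / 32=1.09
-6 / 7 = -0.86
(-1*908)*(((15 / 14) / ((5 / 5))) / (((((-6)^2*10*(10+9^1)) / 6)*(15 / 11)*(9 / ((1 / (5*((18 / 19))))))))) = -2497 / 170100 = -0.01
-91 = -91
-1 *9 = -9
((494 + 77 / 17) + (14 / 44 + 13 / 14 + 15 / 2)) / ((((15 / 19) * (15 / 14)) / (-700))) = -78502452 / 187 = -419799.21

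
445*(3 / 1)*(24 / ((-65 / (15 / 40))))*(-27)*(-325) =-1622025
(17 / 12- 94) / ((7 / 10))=-5555 / 42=-132.26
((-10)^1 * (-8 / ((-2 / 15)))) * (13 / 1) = -7800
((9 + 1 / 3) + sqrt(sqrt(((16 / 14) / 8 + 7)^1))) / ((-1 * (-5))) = 2^(1 / 4) * sqrt(5) * 7^(3 / 4) / 35 + 28 / 15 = 2.19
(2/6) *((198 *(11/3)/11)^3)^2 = 27551316672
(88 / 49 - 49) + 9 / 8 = -18063 / 392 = -46.08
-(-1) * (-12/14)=-6/7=-0.86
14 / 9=1.56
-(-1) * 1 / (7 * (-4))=-0.04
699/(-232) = -699/232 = -3.01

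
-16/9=-1.78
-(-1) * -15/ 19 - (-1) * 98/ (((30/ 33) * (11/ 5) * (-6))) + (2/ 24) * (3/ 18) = -12233/ 1368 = -8.94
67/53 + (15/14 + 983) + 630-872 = 551555/742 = 743.34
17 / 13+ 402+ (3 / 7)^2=257024 / 637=403.49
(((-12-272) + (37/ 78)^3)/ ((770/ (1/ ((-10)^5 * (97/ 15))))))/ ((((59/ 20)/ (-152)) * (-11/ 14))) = 46540367/ 1244769669000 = 0.00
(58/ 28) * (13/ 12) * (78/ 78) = 2.24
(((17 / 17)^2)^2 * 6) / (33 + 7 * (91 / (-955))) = 2865 / 15439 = 0.19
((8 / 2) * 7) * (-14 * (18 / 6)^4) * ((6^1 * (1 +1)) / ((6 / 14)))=-889056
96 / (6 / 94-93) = -94 / 91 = -1.03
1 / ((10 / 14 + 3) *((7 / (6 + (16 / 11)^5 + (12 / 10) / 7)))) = 0.49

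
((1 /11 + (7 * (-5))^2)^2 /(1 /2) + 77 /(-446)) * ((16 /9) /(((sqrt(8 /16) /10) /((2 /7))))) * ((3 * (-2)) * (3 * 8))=-414693090496000 * sqrt(2) /188881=-3104942227.13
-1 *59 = -59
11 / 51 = 0.22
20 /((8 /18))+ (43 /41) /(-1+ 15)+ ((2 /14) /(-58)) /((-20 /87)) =517583 /11480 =45.09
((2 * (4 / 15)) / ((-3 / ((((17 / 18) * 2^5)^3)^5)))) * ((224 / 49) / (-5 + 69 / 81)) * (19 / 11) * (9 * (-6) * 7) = -2006490647551755593143321465141847916544 / 978618343906665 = -2050330100641484759544518.00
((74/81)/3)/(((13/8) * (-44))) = -148/34749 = -0.00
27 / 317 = 0.09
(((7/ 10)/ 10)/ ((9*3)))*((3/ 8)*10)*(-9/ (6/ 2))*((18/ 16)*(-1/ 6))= 7/ 1280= 0.01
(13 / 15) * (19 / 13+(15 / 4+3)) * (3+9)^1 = 427 / 5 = 85.40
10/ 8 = 1.25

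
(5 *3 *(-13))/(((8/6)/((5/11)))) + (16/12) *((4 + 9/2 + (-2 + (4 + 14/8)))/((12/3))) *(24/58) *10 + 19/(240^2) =-911009939/18374400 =-49.58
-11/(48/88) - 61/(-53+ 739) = -20843/1029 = -20.26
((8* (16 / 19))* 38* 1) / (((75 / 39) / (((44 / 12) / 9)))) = 36608 / 675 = 54.23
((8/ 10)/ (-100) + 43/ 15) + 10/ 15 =1322/ 375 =3.53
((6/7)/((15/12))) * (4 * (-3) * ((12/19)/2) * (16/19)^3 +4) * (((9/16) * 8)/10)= 12224088/22806175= 0.54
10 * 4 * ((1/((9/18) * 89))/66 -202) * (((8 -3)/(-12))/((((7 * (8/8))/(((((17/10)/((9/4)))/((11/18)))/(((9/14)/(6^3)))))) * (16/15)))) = 2017128200/10769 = 187308.78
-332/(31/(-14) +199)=-4648/2755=-1.69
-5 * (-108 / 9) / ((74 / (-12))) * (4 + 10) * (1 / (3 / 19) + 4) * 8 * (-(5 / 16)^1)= 130200 / 37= 3518.92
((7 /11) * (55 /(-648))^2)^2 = 3705625 /176319369216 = 0.00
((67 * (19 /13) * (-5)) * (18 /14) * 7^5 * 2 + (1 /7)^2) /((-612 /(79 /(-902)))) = -1064844627443 /351639288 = -3028.23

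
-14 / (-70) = 1 / 5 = 0.20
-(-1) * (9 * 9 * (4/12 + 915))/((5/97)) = 7191774/5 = 1438354.80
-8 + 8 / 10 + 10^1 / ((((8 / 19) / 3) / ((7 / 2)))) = 9687 / 40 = 242.18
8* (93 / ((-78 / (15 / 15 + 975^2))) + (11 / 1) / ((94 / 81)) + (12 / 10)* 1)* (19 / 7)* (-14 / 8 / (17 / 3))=394738974291 / 51935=7600634.91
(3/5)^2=9/25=0.36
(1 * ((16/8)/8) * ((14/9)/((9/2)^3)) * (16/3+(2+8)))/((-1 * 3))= -1288/59049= -0.02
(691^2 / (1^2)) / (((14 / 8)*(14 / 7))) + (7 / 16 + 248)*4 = 137416.89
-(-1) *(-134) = -134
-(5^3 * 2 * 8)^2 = -4000000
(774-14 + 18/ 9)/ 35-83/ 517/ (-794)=312802381/ 14367430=21.77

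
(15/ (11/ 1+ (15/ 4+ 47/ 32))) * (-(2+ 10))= -1920/ 173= -11.10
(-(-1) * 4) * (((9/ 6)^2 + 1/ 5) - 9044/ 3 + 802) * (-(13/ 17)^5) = 49238278609/ 21297855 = 2311.89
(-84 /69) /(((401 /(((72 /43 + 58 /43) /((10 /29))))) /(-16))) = 168896 /396589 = 0.43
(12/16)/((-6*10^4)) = -1/80000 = -0.00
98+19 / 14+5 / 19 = 26499 / 266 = 99.62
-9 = -9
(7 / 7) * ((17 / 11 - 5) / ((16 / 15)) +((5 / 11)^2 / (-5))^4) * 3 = -16661516205 / 1714871048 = -9.72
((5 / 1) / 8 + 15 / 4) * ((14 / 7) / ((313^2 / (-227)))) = -7945 / 391876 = -0.02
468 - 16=452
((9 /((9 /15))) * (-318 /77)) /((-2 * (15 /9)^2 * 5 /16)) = 68688 /1925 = 35.68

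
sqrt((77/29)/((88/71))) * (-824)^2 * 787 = 133588528 * sqrt(28826)/29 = 782101930.13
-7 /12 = -0.58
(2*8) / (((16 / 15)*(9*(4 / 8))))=10 / 3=3.33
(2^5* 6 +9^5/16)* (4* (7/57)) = 144949/76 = 1907.22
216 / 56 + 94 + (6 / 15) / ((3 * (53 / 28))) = 544967 / 5565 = 97.93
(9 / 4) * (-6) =-27 / 2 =-13.50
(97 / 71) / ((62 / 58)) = 2813 / 2201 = 1.28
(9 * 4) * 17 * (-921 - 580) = -918612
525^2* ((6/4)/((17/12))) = 4961250/17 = 291838.24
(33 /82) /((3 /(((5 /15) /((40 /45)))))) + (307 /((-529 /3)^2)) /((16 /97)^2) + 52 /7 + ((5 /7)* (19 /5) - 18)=-153051161915 /20560477952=-7.44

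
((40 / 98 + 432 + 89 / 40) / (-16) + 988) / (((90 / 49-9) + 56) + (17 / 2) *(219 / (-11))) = -331449789 / 41529920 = -7.98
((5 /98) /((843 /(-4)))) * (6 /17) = -20 /234073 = -0.00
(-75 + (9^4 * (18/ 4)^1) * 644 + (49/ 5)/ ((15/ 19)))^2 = 2033557727733166336/ 5625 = 361521373819229.57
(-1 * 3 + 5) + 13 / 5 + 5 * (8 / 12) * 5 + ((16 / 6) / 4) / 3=967 / 45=21.49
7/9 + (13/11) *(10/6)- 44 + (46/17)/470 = -16313303/395505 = -41.25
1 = 1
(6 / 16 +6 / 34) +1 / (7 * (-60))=7841 / 14280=0.55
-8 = -8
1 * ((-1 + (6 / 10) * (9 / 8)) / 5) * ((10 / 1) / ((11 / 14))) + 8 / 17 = -667 / 1870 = -0.36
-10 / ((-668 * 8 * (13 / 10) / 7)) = 175 / 17368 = 0.01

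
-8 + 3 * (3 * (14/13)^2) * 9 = 14524/169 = 85.94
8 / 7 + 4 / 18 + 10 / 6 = 191 / 63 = 3.03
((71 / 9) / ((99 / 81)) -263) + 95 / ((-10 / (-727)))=146299 / 22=6649.95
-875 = -875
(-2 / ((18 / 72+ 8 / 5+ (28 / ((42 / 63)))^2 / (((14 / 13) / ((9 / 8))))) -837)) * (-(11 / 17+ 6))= 565 / 42823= 0.01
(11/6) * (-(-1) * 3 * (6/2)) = 33/2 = 16.50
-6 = -6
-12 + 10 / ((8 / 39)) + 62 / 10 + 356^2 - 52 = 2534539 / 20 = 126726.95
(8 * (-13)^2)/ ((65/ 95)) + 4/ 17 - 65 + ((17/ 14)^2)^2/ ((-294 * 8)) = 2935704430255/ 1536025344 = 1911.23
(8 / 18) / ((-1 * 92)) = -1 / 207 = -0.00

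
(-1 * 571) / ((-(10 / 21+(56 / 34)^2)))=3465399 / 19354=179.05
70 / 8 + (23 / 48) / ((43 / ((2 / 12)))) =108383 / 12384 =8.75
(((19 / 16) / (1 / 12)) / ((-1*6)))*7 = -133 / 8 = -16.62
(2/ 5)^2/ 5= 4/ 125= 0.03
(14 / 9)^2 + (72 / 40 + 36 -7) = 33.22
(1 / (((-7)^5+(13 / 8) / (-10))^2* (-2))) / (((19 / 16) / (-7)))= 358400 / 34349654494251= 0.00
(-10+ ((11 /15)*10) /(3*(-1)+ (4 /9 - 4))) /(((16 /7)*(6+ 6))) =-287 /708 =-0.41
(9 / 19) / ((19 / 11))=99 / 361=0.27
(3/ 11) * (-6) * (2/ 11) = -36/ 121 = -0.30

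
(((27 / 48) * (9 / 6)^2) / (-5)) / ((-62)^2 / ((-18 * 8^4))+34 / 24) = -23328 / 125755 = -0.19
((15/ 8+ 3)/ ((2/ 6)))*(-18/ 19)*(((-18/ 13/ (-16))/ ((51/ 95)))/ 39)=-405/ 7072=-0.06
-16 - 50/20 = -37/2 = -18.50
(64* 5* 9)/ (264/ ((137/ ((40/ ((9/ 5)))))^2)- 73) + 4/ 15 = -21758266804/ 502105485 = -43.33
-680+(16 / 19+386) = -5570 / 19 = -293.16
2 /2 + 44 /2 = 23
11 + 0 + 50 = 61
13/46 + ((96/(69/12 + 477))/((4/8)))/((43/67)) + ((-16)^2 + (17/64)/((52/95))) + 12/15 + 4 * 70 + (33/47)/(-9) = 2411136075066353/4480752956160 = 538.11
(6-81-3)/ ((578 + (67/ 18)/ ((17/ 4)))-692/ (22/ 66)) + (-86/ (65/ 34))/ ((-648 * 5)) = 1530323/ 23192325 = 0.07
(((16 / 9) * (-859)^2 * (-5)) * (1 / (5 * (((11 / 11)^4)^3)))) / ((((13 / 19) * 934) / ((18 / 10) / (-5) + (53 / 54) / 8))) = 35932591057 / 73762650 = 487.14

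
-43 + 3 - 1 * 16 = -56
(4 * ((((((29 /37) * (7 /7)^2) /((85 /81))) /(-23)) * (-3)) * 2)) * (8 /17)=451008 /1229695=0.37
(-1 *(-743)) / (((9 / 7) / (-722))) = -3755122 / 9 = -417235.78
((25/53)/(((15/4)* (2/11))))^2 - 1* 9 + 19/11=-6.79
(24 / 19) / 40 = 3 / 95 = 0.03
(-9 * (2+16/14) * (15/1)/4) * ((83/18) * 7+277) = -918555/28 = -32805.54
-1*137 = -137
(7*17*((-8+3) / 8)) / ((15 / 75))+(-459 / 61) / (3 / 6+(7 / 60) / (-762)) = -4315132015 / 11152264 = -386.93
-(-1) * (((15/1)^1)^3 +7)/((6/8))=13528/3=4509.33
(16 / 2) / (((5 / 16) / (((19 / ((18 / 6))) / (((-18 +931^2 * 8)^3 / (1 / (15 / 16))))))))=4864 / 9376854904144410271875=0.00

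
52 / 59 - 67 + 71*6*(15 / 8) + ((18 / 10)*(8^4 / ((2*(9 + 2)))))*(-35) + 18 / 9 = -28542561 / 2596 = -10994.82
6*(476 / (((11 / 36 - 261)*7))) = -14688 / 9385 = -1.57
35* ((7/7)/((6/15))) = 175/2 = 87.50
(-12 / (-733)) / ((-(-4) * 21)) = 1 / 5131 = 0.00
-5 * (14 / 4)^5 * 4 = -84035 / 8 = -10504.38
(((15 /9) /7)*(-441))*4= -420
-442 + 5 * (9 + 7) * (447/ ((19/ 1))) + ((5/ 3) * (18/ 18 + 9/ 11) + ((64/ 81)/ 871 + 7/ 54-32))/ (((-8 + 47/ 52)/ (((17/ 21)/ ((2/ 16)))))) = 12888773227546/ 8789249007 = 1466.42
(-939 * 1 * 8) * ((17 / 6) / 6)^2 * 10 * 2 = -904570 / 27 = -33502.59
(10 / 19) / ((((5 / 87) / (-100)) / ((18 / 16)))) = -19575 / 19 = -1030.26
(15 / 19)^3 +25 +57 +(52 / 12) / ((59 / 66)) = 35344641 / 404681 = 87.34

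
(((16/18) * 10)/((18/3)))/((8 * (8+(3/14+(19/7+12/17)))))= 1190/74763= 0.02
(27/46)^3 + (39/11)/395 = 89318739/422924920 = 0.21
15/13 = 1.15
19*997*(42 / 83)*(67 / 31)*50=2665280100 / 2573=1035864.79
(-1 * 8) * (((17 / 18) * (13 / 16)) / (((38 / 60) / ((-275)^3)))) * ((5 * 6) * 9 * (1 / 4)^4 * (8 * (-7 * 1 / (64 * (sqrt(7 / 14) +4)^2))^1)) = -238882784765625 / 18697216 +7238872265625 * sqrt(2) / 2337152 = -8396132.03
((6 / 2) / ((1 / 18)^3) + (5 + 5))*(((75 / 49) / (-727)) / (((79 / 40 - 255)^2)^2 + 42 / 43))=-144529536000000 / 16072840908138266088109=-0.00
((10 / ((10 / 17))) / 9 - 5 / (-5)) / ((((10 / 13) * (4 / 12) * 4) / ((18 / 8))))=507 / 80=6.34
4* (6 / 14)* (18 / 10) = 108 / 35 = 3.09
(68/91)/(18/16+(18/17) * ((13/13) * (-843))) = -9248/11032749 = -0.00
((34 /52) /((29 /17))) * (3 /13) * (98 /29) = 42483 /142129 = 0.30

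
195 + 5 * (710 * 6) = 21495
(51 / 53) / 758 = 51 / 40174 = 0.00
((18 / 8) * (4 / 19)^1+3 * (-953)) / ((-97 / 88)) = 2593.30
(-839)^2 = 703921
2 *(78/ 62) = 2.52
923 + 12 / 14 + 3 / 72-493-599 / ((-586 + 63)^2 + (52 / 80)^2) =7920387116879 / 18381177192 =430.90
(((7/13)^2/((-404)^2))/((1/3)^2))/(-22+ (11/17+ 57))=2499/5571867808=0.00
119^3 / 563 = 1685159 / 563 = 2993.18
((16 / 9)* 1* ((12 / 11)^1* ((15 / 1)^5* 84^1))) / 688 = 85050000 / 473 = 179809.73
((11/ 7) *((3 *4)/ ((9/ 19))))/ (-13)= -836/ 273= -3.06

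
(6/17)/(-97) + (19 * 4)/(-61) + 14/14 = -25101/100589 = -0.25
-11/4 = -2.75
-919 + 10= -909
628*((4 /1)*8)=20096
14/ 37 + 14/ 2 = 273/ 37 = 7.38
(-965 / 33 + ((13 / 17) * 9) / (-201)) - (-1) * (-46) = -2829424 / 37587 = -75.28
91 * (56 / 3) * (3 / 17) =5096 / 17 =299.76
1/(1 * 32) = 1/32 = 0.03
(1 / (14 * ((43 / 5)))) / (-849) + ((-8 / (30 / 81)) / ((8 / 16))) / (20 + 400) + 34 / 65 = 69799759 / 166106850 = 0.42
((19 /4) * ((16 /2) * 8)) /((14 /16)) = 2432 /7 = 347.43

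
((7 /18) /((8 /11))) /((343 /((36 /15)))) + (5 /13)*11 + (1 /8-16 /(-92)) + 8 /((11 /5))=157998133 /19339320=8.17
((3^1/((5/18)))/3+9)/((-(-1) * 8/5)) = 63/8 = 7.88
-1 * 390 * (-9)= 3510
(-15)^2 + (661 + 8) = 894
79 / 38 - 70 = -2581 / 38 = -67.92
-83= -83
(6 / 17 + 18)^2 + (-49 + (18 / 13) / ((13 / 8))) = 14099543 / 48841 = 288.68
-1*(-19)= 19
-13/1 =-13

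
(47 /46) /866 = 47 /39836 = 0.00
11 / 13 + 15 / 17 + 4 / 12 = 1367 / 663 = 2.06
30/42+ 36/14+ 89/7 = 16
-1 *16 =-16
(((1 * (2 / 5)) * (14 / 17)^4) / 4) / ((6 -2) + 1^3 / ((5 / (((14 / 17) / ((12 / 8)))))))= 7203 / 643603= 0.01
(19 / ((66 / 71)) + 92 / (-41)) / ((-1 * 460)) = -49237 / 1244760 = -0.04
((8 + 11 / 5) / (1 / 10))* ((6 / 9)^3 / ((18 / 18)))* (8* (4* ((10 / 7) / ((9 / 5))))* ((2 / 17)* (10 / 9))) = 512000 / 5103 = 100.33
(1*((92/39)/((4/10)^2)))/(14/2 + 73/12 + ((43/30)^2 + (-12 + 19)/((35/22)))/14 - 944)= -2415000/152408633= -0.02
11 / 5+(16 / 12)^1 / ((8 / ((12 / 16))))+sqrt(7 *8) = 9.81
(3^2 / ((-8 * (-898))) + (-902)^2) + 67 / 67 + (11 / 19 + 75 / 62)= 3442676244125 / 4231376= 813606.79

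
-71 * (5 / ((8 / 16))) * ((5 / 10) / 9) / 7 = -355 / 63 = -5.63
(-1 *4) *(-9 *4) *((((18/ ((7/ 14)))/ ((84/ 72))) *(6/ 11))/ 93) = 62208/ 2387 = 26.06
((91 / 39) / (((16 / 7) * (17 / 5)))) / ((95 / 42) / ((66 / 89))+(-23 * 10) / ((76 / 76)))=-0.00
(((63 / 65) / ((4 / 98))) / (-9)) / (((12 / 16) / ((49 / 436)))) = -16807 / 42510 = -0.40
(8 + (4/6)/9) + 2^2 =326/27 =12.07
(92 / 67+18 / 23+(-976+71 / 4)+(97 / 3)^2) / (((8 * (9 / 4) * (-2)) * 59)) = -4956791 / 117831024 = -0.04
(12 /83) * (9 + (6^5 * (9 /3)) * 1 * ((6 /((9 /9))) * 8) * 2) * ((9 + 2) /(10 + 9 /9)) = 26873964 /83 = 323782.70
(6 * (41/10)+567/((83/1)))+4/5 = 13376/415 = 32.23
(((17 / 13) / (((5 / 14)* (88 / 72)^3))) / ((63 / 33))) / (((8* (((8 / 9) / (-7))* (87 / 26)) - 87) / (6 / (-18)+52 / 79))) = -404838 / 107230255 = -0.00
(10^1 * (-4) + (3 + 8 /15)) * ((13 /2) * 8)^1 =-28444 /15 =-1896.27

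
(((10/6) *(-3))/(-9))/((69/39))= 0.31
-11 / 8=-1.38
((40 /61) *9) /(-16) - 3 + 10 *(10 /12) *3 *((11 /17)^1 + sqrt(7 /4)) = 26563 /2074 + 25 *sqrt(7) /2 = 45.88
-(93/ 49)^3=-804357/ 117649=-6.84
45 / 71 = 0.63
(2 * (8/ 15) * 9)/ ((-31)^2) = 48/ 4805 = 0.01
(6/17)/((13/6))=36/221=0.16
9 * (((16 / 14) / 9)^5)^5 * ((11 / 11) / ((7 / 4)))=151115727451828646838272 / 748805915988239522747489979989694308420426289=0.00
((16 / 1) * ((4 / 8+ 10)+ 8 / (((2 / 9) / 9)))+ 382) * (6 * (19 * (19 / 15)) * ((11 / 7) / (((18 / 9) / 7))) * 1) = 22769714 / 5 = 4553942.80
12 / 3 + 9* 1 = 13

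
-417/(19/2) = -834/19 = -43.89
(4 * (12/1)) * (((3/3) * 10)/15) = 32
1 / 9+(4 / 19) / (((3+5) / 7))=101 / 342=0.30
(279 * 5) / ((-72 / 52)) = -2015 / 2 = -1007.50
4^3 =64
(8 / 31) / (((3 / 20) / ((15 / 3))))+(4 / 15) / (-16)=5323 / 620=8.59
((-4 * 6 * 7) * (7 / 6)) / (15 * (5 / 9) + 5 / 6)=-1176 / 55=-21.38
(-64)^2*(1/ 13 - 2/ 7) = -77824/ 91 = -855.21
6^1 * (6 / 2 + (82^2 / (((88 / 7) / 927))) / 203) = 4680603 / 319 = 14672.74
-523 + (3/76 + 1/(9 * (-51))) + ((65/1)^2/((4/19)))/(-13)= -36047603/17442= -2066.71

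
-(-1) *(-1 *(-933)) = 933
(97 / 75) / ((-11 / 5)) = -97 / 165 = -0.59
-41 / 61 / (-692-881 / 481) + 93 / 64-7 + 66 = 78765253741 / 1302893632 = 60.45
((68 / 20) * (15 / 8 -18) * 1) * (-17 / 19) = 37281 / 760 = 49.05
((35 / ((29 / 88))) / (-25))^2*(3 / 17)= 3.18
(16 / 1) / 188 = 4 / 47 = 0.09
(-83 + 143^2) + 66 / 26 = 264791 / 13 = 20368.54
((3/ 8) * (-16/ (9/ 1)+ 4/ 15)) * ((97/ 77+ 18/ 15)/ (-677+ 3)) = 16099/ 7784700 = 0.00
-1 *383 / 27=-383 / 27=-14.19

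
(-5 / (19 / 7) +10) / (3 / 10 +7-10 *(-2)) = 1550 / 5187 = 0.30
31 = 31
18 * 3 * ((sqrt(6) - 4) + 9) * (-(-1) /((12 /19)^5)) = 2476099 * sqrt(6) /4608 + 12380495 /4608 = 4002.97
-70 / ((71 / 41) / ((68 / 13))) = -195160 / 923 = -211.44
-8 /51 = -0.16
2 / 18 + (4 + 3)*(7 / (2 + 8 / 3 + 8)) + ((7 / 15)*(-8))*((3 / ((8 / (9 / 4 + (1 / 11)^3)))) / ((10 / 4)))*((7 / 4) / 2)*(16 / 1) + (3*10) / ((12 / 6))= 1.33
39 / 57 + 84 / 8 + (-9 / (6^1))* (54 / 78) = 2506 / 247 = 10.15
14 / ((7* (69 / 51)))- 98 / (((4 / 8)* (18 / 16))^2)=-574270 / 1863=-308.25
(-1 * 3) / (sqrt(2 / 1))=-3 * sqrt(2) / 2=-2.12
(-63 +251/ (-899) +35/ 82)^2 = 21467941489201/ 5434343524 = 3950.42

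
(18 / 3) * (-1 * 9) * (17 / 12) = -153 / 2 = -76.50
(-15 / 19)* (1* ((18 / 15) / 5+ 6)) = -468 / 95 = -4.93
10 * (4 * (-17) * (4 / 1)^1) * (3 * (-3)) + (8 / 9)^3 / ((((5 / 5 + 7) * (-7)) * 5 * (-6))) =1873821632 / 76545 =24480.00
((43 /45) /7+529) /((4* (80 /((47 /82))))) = 3916933 /4132800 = 0.95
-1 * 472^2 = -222784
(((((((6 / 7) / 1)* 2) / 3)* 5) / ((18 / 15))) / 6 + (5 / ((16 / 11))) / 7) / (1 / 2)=895 / 504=1.78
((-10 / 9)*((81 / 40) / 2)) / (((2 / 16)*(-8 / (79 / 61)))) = 1.46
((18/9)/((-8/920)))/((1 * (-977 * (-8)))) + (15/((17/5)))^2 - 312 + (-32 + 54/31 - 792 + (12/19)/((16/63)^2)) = -11761493796515/10643578688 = -1105.03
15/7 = 2.14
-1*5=-5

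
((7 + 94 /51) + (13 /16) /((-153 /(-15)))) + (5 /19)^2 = 882947 /98192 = 8.99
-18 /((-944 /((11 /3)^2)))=121 /472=0.26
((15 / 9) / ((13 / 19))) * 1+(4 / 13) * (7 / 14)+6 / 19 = 2.91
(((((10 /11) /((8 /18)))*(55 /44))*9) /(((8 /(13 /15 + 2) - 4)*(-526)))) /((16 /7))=609525 /38511616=0.02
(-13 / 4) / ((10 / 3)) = -39 / 40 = -0.98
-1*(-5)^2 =-25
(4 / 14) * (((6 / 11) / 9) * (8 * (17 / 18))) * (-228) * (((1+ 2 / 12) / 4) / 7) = -2584 / 2079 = -1.24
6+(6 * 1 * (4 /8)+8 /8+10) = 20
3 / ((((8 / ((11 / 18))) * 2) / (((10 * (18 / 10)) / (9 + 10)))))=33 / 304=0.11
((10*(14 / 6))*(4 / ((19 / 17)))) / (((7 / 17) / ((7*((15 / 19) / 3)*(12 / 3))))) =1618400 / 1083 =1494.37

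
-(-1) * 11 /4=11 /4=2.75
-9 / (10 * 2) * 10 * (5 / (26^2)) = -45 / 1352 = -0.03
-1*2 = -2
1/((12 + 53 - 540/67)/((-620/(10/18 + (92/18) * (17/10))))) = -1.18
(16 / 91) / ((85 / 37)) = 592 / 7735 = 0.08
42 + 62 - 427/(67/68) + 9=-21465/67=-320.37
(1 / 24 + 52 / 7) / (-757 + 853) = 1255 / 16128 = 0.08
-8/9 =-0.89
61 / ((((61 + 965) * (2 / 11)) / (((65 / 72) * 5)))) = 218075 / 147744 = 1.48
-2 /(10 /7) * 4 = -28 /5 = -5.60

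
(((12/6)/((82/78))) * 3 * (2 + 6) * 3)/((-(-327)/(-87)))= -36.44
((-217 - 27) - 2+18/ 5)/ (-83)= 1212/ 415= 2.92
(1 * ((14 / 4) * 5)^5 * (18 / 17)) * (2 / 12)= 157565625 / 544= 289642.69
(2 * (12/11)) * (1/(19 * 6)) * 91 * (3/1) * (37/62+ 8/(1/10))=143598/341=421.11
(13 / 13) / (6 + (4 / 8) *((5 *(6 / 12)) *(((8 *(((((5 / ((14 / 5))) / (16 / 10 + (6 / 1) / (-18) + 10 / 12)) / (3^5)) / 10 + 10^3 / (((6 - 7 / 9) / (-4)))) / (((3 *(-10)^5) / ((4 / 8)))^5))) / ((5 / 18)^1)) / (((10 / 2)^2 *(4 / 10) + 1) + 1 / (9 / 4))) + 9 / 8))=3320166931200000000000000000000000 / 21788595486000000000000000102876433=0.1524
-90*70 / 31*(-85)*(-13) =-6961500 / 31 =-224564.52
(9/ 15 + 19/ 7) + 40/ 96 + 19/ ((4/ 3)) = 1888/ 105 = 17.98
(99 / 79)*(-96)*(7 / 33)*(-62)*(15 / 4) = 468720 / 79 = 5933.16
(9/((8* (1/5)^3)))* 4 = 1125/2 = 562.50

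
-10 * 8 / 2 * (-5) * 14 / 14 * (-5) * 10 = -10000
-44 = -44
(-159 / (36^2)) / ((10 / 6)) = -53 / 720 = -0.07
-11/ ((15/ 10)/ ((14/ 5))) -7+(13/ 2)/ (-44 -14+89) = -25411/ 930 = -27.32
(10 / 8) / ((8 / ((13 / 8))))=65 / 256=0.25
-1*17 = -17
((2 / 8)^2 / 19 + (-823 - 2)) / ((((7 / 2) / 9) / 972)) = -548497413 / 266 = -2062020.35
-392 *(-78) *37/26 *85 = 3698520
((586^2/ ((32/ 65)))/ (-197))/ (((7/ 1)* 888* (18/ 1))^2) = -0.00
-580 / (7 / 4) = -2320 / 7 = -331.43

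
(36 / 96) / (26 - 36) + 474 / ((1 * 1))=37917 / 80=473.96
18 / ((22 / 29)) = 261 / 11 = 23.73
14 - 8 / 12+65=235 / 3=78.33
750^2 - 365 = 562135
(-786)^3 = -485587656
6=6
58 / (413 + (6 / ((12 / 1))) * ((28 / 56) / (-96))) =22272 / 158591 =0.14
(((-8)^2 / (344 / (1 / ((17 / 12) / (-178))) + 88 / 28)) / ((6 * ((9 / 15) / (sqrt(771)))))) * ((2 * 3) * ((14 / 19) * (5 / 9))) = 13955200 * sqrt(771) / 129447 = 2993.44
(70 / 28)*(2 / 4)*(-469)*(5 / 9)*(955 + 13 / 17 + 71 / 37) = -7062940675 / 22644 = -311912.24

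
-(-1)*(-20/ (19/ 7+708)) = -28/ 995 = -0.03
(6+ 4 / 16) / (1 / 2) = 25 / 2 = 12.50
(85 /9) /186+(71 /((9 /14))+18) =215101 /1674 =128.50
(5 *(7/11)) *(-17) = -595/11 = -54.09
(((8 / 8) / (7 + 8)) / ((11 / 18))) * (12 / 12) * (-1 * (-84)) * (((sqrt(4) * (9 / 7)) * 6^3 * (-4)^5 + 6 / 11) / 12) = -52553268 / 121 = -434324.53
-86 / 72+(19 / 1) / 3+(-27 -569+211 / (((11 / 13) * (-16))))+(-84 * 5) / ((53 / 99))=-116775103 / 83952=-1390.97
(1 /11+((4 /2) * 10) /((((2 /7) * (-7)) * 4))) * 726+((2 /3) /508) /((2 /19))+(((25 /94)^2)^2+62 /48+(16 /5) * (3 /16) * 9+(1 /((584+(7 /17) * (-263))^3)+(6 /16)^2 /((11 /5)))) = -2010040791671797436426679747 /1153719267378021766262720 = -1742.23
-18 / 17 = -1.06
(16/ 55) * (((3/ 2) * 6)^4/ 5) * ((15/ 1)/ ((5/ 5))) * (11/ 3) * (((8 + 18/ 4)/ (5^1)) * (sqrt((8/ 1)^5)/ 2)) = 3359232 * sqrt(2) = 4750671.45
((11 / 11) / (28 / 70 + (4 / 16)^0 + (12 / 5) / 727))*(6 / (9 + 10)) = 21810 / 96919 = 0.23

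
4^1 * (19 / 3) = 76 / 3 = 25.33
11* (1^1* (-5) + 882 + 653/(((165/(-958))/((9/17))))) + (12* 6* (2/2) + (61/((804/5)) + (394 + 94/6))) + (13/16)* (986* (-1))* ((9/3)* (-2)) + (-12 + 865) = -107469542/17085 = -6290.29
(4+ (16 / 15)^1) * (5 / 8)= 19 / 6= 3.17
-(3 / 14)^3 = -27 / 2744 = -0.01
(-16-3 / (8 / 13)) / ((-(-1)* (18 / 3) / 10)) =-835 / 24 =-34.79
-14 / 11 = -1.27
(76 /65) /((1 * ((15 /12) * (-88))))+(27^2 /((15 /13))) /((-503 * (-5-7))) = 676439 /7192900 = 0.09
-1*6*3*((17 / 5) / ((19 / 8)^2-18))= 19584 / 3955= 4.95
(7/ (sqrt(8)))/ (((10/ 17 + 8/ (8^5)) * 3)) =121856 * sqrt(2)/ 122931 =1.40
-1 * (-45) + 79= 124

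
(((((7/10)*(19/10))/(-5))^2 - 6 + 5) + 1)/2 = 17689/500000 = 0.04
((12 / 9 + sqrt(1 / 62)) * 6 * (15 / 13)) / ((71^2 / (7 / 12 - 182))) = -21770 / 65533 - 32655 * sqrt(62) / 8126092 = -0.36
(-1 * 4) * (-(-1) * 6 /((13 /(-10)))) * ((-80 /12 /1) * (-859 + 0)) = 1374400 /13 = 105723.08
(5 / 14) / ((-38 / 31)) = -155 / 532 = -0.29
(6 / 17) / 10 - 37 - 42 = -6712 / 85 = -78.96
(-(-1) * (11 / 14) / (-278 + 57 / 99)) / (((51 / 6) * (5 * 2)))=-363 / 10894450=-0.00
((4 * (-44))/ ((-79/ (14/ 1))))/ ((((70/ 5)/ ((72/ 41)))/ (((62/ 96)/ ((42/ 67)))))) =91388/ 22673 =4.03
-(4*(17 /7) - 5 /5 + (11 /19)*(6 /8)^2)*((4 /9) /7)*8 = -38474 /8379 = -4.59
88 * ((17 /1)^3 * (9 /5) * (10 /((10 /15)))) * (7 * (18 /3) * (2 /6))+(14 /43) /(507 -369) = 484885036951 /2967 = 163426032.00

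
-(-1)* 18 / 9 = 2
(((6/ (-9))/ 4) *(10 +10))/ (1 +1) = -5/ 3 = -1.67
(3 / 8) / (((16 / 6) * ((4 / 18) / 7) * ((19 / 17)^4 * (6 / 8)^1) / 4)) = 15785469 / 1042568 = 15.14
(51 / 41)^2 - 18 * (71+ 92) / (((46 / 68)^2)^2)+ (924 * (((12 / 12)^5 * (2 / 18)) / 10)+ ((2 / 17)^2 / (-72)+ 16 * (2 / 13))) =-2226304059224955107 / 159060653351730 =-13996.57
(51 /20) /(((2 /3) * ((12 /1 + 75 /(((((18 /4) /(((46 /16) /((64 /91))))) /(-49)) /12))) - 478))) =-408 /4322915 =-0.00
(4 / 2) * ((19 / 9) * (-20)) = -760 / 9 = -84.44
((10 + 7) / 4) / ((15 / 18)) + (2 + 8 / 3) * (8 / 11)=2803 / 330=8.49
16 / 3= 5.33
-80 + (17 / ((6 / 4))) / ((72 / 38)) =-3997 / 54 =-74.02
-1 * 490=-490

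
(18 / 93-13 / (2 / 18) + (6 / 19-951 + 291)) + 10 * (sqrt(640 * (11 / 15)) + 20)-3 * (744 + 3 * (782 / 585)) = -107983663 / 38285 + 80 * sqrt(66) / 3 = -2603.88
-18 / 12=-3 / 2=-1.50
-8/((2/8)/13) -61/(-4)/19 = -31555/76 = -415.20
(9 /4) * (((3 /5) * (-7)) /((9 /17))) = -357 /20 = -17.85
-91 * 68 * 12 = -74256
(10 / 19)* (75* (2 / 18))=250 / 57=4.39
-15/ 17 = -0.88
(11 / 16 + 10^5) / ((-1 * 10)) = -10000.07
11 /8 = 1.38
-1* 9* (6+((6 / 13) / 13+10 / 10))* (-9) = 96309 / 169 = 569.88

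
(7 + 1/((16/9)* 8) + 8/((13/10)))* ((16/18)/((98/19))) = 46455/20384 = 2.28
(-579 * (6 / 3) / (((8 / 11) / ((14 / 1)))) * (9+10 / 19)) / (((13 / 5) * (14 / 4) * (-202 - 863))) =21.91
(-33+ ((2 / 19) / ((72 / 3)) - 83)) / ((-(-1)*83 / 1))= -26447 / 18924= -1.40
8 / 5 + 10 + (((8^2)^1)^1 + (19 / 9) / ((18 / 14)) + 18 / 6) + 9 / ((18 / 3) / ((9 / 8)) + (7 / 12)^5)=44581412318 / 544283955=81.91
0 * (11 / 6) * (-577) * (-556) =0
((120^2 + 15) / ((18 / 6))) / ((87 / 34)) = 163370 / 87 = 1877.82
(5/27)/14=5/378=0.01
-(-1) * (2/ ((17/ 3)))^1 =6/ 17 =0.35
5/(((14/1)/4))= 10/7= 1.43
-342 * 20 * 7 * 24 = -1149120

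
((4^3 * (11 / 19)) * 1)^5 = 172927194497024 / 2476099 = 69838562.39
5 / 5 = 1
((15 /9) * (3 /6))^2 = 25 /36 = 0.69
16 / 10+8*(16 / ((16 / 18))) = 728 / 5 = 145.60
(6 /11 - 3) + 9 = 72 /11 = 6.55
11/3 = 3.67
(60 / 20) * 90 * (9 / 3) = 810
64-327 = -263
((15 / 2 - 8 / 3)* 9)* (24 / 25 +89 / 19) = 233247 / 950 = 245.52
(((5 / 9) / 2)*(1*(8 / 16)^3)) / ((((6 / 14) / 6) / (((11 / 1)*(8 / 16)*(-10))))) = -1925 / 72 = -26.74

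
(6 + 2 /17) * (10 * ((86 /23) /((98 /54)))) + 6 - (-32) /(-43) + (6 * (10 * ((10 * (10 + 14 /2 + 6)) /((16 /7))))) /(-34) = -152487479 /3295348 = -46.27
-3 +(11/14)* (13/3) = 17/42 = 0.40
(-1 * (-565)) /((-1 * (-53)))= 565 /53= 10.66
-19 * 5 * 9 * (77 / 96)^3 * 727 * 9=-94591354935 / 32768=-2886699.06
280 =280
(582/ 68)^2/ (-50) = -1.47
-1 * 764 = -764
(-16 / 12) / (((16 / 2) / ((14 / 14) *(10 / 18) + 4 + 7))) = -52 / 27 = -1.93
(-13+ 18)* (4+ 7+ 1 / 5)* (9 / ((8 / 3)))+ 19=208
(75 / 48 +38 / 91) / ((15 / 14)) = 961 / 520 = 1.85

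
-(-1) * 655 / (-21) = -31.19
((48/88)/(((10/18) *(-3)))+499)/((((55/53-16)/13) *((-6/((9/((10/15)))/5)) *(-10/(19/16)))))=-23.15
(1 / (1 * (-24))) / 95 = -1 / 2280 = -0.00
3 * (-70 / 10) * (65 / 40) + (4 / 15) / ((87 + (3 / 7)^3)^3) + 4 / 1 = -3010071040396883 / 99919371975120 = -30.12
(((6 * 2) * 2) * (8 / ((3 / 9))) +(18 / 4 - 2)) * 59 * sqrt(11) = 68263 * sqrt(11) / 2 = 113201.38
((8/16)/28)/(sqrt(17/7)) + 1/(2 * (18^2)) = 1/648 + sqrt(119)/952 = 0.01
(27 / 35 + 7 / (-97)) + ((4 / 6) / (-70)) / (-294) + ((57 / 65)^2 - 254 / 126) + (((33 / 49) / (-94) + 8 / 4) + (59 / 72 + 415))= 198488141060011 / 475688795400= 417.26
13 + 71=84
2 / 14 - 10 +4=-41 / 7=-5.86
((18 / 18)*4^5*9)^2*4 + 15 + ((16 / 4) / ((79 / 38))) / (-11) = 295232877139 / 869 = 339738638.83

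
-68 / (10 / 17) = -578 / 5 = -115.60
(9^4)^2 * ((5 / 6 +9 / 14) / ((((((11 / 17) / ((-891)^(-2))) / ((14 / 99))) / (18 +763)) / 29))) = 396209.77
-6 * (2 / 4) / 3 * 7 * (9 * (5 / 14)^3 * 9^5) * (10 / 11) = -332150625 / 2156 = -154058.73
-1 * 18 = -18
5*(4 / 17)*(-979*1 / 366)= -9790 / 3111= -3.15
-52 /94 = -26 /47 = -0.55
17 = 17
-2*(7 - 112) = 210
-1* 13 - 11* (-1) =-2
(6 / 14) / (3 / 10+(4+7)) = 30 / 791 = 0.04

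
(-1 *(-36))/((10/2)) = 36/5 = 7.20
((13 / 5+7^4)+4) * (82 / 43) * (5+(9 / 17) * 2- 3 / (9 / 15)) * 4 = 71072352 / 3655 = 19445.24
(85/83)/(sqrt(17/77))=5 *sqrt(1309)/83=2.18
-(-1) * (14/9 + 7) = 8.56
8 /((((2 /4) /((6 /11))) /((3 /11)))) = 288 /121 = 2.38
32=32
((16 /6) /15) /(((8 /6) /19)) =38 /15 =2.53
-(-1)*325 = 325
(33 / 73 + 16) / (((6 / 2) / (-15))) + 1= -5932 / 73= -81.26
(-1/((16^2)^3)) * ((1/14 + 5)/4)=-71/939524096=-0.00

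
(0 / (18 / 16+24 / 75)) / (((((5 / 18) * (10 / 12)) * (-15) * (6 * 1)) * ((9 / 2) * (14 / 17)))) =0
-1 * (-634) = 634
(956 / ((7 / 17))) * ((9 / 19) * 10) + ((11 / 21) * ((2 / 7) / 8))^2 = 72244692859 / 6569136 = 10997.59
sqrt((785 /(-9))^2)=785 /9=87.22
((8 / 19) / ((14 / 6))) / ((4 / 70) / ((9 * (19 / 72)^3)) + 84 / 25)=18050 / 370651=0.05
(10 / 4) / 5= 1 / 2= 0.50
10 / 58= 5 / 29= 0.17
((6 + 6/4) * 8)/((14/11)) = 330/7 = 47.14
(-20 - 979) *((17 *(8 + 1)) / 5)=-152847 / 5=-30569.40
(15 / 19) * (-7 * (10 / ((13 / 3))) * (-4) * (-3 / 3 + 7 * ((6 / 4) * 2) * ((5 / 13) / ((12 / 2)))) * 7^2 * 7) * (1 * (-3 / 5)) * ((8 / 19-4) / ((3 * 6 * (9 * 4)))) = 1224510 / 61009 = 20.07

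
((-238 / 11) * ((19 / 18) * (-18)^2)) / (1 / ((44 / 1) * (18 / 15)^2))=-11721024 / 25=-468840.96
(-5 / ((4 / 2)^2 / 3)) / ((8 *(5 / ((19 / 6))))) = -19 / 64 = -0.30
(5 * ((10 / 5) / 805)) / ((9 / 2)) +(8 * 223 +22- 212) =2309710 / 1449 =1594.00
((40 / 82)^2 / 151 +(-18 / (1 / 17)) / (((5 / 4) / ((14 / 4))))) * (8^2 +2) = -71769060264 / 1269155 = -56548.70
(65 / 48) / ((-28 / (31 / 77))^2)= 62465 / 223120128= 0.00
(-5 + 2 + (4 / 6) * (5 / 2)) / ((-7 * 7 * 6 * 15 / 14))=4 / 945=0.00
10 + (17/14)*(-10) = -15/7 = -2.14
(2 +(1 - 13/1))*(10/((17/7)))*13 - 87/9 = -27793/51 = -544.96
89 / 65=1.37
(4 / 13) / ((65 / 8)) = 32 / 845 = 0.04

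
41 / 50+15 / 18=124 / 75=1.65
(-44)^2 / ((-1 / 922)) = -1784992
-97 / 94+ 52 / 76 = -621 / 1786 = -0.35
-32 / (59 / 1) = -32 / 59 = -0.54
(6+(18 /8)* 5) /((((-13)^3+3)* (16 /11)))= -759 /140416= -0.01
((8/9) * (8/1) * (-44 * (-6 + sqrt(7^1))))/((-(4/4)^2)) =-5632/3 + 2816 * sqrt(7)/9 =-1049.51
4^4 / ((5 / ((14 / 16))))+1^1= 229 / 5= 45.80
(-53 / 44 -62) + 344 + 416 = 30659 / 44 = 696.80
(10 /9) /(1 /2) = 2.22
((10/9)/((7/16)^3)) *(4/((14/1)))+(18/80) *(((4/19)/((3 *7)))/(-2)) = 31120339/8211420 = 3.79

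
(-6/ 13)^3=-216/ 2197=-0.10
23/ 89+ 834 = 74249/ 89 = 834.26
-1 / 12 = -0.08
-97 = -97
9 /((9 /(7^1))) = 7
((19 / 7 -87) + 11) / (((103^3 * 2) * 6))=-171 / 30596356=-0.00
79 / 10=7.90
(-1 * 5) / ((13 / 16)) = -80 / 13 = -6.15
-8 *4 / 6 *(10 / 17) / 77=-160 / 3927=-0.04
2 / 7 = 0.29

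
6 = 6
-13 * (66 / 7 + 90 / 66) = -10803 / 77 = -140.30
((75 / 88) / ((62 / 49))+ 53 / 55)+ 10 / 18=538367 / 245520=2.19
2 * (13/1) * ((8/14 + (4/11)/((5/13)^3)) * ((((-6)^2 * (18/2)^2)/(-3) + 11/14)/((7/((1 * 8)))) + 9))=-93998115952/471625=-199306.90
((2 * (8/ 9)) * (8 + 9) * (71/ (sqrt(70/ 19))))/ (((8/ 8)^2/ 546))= 251056 * sqrt(1330)/ 15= 610386.85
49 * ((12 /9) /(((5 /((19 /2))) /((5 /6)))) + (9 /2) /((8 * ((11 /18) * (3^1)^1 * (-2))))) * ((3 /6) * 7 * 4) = 1063643 /792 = 1342.98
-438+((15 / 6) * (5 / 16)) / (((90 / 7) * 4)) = -1009117 / 2304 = -437.98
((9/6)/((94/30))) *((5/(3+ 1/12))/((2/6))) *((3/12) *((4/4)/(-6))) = -675/6956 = -0.10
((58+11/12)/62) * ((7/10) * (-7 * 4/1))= -34643/1860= -18.63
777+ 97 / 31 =24184 / 31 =780.13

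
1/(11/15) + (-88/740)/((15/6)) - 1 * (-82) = 847741/10175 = 83.32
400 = 400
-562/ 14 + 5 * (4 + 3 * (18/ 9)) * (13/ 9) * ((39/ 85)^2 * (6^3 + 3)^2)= 1475103229/ 2023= 729166.20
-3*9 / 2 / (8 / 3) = -81 / 16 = -5.06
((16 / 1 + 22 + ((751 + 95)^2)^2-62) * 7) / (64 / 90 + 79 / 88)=14199553163759040 / 6371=2228779338213.63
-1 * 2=-2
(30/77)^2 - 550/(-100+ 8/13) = 21777575/3830134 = 5.69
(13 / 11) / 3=13 / 33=0.39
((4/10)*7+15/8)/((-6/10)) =-187/24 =-7.79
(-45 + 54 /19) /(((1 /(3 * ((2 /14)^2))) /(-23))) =55269 /931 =59.37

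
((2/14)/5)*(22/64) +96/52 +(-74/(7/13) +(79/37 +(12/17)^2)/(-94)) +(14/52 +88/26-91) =-17927452577/80411360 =-222.95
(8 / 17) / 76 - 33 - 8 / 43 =-460835 / 13889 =-33.18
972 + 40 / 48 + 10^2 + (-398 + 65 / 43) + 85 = 196427 / 258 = 761.34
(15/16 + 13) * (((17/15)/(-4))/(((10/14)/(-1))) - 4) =-241063/4800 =-50.22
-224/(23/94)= -915.48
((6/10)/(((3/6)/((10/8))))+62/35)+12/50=1229/350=3.51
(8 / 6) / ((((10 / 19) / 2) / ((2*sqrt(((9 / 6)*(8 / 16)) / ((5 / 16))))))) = 304*sqrt(15) / 75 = 15.70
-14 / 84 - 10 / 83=-143 / 498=-0.29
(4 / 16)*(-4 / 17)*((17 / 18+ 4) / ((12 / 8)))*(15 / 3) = -445 / 459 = -0.97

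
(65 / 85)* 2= 26 / 17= 1.53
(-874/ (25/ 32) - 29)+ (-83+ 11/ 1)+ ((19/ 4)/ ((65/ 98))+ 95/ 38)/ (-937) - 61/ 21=-1222.64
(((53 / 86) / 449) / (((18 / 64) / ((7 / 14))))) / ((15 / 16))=6784 / 2606445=0.00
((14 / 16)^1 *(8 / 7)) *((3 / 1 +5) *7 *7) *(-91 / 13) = -2744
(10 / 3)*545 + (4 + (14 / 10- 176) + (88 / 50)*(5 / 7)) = 172969 / 105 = 1647.32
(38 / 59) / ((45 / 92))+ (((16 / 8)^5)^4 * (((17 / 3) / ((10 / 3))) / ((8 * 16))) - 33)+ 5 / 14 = 516479897 / 37170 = 13895.07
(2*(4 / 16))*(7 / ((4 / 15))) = 105 / 8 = 13.12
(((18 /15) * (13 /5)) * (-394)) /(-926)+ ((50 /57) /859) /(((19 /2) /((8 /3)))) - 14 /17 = 276935662252 /549177576525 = 0.50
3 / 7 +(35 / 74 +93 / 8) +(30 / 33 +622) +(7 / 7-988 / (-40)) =75343017 / 113960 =661.14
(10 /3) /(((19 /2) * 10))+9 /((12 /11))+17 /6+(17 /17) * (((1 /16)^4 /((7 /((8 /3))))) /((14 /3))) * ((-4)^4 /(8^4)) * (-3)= 2713518023 /244056064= 11.12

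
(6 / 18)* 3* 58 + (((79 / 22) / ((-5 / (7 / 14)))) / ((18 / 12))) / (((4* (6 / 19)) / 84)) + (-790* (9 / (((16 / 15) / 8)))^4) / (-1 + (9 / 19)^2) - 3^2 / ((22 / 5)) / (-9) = 1562979609399251 / 73920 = 21144204672.61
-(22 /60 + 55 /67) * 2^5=-38192 /1005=-38.00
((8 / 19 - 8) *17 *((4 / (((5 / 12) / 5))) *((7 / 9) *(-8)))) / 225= 243712 / 1425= 171.03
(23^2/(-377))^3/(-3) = 0.92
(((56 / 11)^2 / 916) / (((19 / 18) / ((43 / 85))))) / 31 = 606816 / 1387251085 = 0.00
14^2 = 196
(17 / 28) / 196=17 / 5488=0.00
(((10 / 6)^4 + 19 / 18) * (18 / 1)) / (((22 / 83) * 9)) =117943 / 1782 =66.19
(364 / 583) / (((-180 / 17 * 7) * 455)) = -17 / 918225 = -0.00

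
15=15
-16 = -16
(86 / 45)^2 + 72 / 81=9196 / 2025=4.54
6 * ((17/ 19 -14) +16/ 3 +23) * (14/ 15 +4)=128464/ 285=450.75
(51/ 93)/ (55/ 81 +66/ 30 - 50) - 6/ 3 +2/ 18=-10119233/ 5324436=-1.90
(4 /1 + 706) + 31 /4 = 2871 /4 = 717.75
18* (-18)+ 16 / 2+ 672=356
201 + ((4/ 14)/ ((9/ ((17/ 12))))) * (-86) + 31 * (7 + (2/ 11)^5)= 12605810309/ 30438639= 414.14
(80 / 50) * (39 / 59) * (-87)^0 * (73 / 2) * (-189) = -2152332 / 295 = -7296.04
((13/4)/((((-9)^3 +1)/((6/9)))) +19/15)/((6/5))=2123/2016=1.05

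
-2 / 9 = -0.22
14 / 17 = 0.82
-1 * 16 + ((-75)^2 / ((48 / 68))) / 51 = 561 / 4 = 140.25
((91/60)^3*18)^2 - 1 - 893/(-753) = 142541902262291/36144000000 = 3943.72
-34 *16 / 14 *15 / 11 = -4080 / 77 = -52.99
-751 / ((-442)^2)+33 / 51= 125661 / 195364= 0.64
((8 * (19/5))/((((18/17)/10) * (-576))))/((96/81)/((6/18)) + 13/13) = -323/2952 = -0.11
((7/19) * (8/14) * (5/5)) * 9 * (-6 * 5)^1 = -1080/19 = -56.84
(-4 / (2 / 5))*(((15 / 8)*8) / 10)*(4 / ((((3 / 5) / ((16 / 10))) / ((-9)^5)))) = 9447840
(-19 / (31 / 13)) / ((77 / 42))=-1482 / 341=-4.35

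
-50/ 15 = -10/ 3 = -3.33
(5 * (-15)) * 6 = -450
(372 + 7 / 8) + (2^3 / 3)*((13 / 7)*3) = 21713 / 56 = 387.73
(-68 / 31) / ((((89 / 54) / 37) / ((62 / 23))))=-271728 / 2047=-132.74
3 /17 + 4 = 71 /17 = 4.18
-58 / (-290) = 1 / 5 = 0.20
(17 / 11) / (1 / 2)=34 / 11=3.09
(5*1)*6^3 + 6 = 1086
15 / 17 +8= 151 / 17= 8.88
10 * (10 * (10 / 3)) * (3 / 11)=1000 / 11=90.91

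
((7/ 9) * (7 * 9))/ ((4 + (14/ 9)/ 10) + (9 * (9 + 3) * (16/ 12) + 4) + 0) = 2205/ 6847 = 0.32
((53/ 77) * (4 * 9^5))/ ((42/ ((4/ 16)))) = 1043199/ 1078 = 967.72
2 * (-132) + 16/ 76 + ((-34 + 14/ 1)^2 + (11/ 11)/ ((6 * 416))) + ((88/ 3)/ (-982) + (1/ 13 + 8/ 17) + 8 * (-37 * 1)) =-21015766165/ 131949376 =-159.27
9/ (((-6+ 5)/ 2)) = -18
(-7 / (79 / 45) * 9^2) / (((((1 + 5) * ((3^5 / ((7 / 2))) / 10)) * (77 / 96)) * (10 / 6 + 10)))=-720 / 869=-0.83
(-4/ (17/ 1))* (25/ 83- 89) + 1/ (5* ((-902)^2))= 119795054371/ 5739976220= 20.87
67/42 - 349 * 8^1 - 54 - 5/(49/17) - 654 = -1029041/294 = -3500.14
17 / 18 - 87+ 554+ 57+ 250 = 13949 / 18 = 774.94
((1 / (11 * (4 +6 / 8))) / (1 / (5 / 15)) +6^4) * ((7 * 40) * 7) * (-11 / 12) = -398172040 / 171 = -2328491.46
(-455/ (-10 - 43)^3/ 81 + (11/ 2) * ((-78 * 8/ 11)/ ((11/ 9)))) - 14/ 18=-33964942652/ 132649407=-256.05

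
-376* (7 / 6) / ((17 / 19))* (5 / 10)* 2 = -25004 / 51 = -490.27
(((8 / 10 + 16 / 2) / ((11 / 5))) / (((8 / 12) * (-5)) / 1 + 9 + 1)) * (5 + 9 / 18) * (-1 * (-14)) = 231 / 5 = 46.20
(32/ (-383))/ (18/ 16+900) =-256/ 2761047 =-0.00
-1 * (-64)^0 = -1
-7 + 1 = -6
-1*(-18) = 18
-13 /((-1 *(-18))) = -13 /18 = -0.72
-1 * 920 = -920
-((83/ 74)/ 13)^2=-6889/ 925444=-0.01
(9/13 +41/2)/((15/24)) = 2204/65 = 33.91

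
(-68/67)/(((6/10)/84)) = -9520/67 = -142.09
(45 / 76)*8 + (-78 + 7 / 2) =-2651 / 38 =-69.76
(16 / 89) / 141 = 16 / 12549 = 0.00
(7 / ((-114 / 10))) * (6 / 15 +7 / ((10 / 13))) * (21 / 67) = -245 / 134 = -1.83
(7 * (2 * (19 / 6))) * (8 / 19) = 18.67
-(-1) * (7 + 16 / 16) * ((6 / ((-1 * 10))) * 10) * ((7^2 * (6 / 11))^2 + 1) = -4154736 / 121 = -34336.66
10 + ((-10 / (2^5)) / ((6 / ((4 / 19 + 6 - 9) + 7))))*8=8.25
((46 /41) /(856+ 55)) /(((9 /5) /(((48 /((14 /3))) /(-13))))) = -1840 /3398941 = -0.00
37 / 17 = 2.18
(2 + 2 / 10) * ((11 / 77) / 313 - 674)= -16244063 / 10955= -1482.80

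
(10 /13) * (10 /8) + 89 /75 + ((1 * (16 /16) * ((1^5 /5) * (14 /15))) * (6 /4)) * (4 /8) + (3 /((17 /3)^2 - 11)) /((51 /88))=797833 /314925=2.53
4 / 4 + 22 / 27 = 49 / 27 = 1.81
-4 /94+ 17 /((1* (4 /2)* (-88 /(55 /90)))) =-1375 /13536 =-0.10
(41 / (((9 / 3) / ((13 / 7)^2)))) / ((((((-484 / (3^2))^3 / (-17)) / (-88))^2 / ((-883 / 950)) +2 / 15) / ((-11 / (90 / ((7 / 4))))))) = 382836278008899 / 441553653378937232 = 0.00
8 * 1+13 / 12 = 109 / 12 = 9.08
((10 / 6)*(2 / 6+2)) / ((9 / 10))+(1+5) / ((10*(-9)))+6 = 4153 / 405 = 10.25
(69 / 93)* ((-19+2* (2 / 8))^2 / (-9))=-31487 / 1116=-28.21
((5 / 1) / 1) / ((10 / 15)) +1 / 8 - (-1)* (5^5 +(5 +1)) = 25109 / 8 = 3138.62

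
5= 5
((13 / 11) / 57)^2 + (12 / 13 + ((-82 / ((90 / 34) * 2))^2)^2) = 134021355292504918 / 2328552208125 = 57555.66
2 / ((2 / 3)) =3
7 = 7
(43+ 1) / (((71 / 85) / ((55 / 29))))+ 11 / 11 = 207759 / 2059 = 100.90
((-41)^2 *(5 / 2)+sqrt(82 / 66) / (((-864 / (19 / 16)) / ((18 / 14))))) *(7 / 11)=58835 / 22 - 19 *sqrt(1353) / 557568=2674.32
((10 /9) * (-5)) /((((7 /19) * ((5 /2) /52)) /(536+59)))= -1679600 /9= -186622.22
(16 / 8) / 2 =1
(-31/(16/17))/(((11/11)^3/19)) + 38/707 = -7078583/11312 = -625.76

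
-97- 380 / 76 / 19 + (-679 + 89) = -13058 / 19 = -687.26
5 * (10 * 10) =500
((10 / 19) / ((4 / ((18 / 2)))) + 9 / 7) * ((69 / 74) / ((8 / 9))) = 407997 / 157472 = 2.59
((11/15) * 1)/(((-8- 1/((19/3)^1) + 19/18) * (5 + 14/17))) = -0.02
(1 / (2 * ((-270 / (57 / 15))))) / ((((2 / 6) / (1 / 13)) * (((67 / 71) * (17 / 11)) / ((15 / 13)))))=-14839 / 11549460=-0.00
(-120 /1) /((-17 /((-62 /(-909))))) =2480 /5151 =0.48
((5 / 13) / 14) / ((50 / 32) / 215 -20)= -344 / 250341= -0.00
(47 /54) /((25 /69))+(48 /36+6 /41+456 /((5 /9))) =15215381 /18450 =824.68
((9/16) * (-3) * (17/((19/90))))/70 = -4131/2128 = -1.94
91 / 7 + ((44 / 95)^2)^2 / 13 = 13768903721 / 1058858125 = 13.00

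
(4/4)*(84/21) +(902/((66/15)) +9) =218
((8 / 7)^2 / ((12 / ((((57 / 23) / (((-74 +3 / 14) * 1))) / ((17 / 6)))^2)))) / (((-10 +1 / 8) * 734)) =-9980928 / 4729849405427137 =-0.00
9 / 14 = 0.64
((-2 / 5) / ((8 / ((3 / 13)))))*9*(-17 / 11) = 459 / 2860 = 0.16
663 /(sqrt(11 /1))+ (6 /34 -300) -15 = -5352 /17+ 663 * sqrt(11) /11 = -114.92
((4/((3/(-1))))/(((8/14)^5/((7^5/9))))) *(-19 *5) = 26835148655/6912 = 3882399.98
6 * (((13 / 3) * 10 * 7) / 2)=910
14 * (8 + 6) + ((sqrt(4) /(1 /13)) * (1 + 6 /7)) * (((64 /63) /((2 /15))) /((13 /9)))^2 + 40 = 541748 /343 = 1579.44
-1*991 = -991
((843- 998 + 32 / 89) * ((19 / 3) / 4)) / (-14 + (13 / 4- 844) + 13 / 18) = 784491 / 2736305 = 0.29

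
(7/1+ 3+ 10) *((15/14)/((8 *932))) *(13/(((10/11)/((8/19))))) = 2145/123956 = 0.02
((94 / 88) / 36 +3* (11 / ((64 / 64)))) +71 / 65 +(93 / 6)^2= 274.37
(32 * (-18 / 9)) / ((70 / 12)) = -384 / 35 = -10.97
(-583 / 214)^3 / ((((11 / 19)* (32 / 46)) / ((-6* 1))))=23616507387 / 78402752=301.22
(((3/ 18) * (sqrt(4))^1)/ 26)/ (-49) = -1/ 3822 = -0.00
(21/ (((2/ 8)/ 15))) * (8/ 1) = 10080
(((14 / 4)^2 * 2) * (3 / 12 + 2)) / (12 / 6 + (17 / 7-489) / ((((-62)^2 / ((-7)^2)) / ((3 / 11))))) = 178.72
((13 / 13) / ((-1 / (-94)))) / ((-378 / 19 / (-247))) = 220571 / 189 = 1167.04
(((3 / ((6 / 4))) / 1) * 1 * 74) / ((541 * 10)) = 74 / 2705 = 0.03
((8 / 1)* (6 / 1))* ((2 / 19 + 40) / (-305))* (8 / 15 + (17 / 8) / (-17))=-74676 / 28975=-2.58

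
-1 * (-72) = 72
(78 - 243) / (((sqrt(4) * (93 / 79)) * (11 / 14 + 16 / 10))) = -152075 / 5177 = -29.38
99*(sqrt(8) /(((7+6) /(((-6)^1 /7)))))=-1188*sqrt(2) /91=-18.46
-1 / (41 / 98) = -98 / 41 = -2.39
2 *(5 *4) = 40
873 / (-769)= -873 / 769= -1.14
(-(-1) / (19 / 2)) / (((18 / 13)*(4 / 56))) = 182 / 171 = 1.06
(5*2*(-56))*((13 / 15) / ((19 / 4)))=-5824 / 57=-102.18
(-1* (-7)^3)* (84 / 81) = 355.70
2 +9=11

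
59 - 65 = -6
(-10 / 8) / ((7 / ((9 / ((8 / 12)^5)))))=-10935 / 896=-12.20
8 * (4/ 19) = 32/ 19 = 1.68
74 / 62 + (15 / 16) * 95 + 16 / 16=91.26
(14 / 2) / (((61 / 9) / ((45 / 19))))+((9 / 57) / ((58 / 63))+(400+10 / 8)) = 403.87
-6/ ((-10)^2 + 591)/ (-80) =0.00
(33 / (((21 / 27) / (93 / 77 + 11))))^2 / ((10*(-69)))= -388.81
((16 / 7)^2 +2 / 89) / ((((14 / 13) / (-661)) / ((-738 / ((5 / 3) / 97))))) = 21113398666854 / 152635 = 138326063.27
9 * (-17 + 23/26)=-3771/26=-145.04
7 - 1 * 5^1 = 2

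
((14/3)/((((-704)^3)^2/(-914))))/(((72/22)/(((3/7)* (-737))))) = 30619/9055096730025984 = 0.00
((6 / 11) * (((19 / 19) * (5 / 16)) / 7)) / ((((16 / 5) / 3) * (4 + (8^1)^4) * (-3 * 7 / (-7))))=3 / 1616384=0.00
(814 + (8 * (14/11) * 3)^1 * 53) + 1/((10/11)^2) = 2677531/1100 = 2434.12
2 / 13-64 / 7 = -8.99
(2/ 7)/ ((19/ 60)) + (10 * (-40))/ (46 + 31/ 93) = -142920/ 18487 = -7.73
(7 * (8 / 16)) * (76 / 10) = 133 / 5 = 26.60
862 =862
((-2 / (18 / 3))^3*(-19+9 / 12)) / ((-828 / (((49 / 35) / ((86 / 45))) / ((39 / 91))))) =-3577 / 2563488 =-0.00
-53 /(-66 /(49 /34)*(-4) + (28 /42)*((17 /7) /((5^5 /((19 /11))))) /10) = -1339078125 /4628252261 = -0.29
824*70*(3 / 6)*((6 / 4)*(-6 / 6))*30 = -1297800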